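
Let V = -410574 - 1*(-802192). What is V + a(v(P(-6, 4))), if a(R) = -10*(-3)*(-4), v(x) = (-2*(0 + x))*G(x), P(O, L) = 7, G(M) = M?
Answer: 391498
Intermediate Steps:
v(x) = -2*x² (v(x) = (-2*(0 + x))*x = (-2*x)*x = -2*x²)
a(R) = -120 (a(R) = 30*(-4) = -120)
V = 391618 (V = -410574 + 802192 = 391618)
V + a(v(P(-6, 4))) = 391618 - 120 = 391498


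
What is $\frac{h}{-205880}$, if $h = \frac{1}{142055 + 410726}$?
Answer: $- \frac{1}{113806552280} \approx -8.7868 \cdot 10^{-12}$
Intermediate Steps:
$h = \frac{1}{552781} \approx 1.809 \cdot 10^{-6}$
$\frac{h}{-205880} = \frac{1}{552781 \left(-205880\right)} = \frac{1}{552781} \left(- \frac{1}{205880}\right) = - \frac{1}{113806552280}$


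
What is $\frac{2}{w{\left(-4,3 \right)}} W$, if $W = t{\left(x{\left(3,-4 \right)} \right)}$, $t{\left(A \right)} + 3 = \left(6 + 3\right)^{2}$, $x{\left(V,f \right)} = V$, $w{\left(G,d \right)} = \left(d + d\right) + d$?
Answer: $\frac{52}{3} \approx 17.333$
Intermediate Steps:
$w{\left(G,d \right)} = 3 d$ ($w{\left(G,d \right)} = 2 d + d = 3 d$)
$t{\left(A \right)} = 78$ ($t{\left(A \right)} = -3 + \left(6 + 3\right)^{2} = -3 + 9^{2} = -3 + 81 = 78$)
$W = 78$
$\frac{2}{w{\left(-4,3 \right)}} W = \frac{2}{3 \cdot 3} \cdot 78 = \frac{2}{9} \cdot 78 = \frac{52}{3}$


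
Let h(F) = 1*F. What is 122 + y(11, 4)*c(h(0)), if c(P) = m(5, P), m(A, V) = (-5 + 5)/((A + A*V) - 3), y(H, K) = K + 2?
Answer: 122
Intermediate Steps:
y(H, K) = 2 + K
h(F) = F
m(A, V) = 0 (m(A, V) = 0/(-3 + A + A*V) = 0)
c(P) = 0
122 + y(11, 4)*c(h(0)) = 122 + (2 + 4)*0 = 122 + 6*0 = 122 + 0 = 122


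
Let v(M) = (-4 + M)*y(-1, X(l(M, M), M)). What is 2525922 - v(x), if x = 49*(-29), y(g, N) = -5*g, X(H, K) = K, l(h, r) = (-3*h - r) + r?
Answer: 2533047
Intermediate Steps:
l(h, r) = -3*h (l(h, r) = (-r - 3*h) + r = -3*h)
x = -1421
v(M) = -20 + 5*M (v(M) = (-4 + M)*(-5*(-1)) = (-4 + M)*5 = -20 + 5*M)
2525922 - v(x) = 2525922 - (-20 + 5*(-1421)) = 2525922 - (-20 - 7105) = 2525922 - 1*(-7125) = 2525922 + 7125 = 2533047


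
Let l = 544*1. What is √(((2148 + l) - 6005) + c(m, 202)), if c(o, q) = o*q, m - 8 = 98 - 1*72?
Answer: 3*√395 ≈ 59.624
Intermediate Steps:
m = 34 (m = 8 + (98 - 1*72) = 8 + (98 - 72) = 8 + 26 = 34)
l = 544
√(((2148 + l) - 6005) + c(m, 202)) = √(((2148 + 544) - 6005) + 34*202) = √((2692 - 6005) + 6868) = √(-3313 + 6868) = √3555 = 3*√395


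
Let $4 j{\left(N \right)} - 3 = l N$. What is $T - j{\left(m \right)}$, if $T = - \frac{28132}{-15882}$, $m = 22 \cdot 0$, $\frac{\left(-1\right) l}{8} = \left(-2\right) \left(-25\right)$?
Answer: $\frac{32441}{31764} \approx 1.0213$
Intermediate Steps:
$l = -400$ ($l = - 8 \left(\left(-2\right) \left(-25\right)\right) = \left(-8\right) 50 = -400$)
$m = 0$
$j{\left(N \right)} = \frac{3}{4} - 100 N$ ($j{\left(N \right)} = \frac{3}{4} + \frac{\left(-400\right) N}{4} = \frac{3}{4} - 100 N$)
$T = \frac{14066}{7941}$ ($T = \left(-28132\right) \left(- \frac{1}{15882}\right) = \frac{14066}{7941} \approx 1.7713$)
$T - j{\left(m \right)} = \frac{14066}{7941} - \left(\frac{3}{4} - 0\right) = \frac{14066}{7941} - \left(\frac{3}{4} + 0\right) = \frac{14066}{7941} - \frac{3}{4} = \frac{32441}{31764}$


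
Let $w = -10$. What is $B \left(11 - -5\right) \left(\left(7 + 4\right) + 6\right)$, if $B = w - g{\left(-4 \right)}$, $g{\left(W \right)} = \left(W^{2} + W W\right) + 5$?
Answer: $-12784$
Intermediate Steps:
$g{\left(W \right)} = 5 + 2 W^{2}$ ($g{\left(W \right)} = \left(W^{2} + W^{2}\right) + 5 = 2 W^{2} + 5 = 5 + 2 W^{2}$)
$B = -47$ ($B = -10 - \left(5 + 2 \left(-4\right)^{2}\right) = -10 - \left(5 + 2 \cdot 16\right) = -10 - \left(5 + 32\right) = -10 - 37 = -47$)
$B \left(11 - -5\right) \left(\left(7 + 4\right) + 6\right) = - 47 \left(11 - -5\right) \left(\left(7 + 4\right) + 6\right) = - 47 \left(11 + 5\right) \left(11 + 6\right) = \left(-47\right) 16 \cdot 17 = \left(-752\right) 17 = -12784$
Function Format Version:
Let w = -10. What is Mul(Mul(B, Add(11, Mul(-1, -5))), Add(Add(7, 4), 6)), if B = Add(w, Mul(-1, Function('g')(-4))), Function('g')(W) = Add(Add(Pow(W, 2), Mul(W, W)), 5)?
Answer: -12784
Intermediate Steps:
Function('g')(W) = Add(5, Mul(2, Pow(W, 2))) (Function('g')(W) = Add(Add(Pow(W, 2), Pow(W, 2)), 5) = Add(Mul(2, Pow(W, 2)), 5) = Add(5, Mul(2, Pow(W, 2))))
B = -47 (B = Add(-10, Mul(-1, Add(5, Mul(2, Pow(-4, 2))))) = Add(-10, Mul(-1, Add(5, Mul(2, 16)))) = Add(-10, Mul(-1, Add(5, 32))) = Add(-10, Mul(-1, 37)) = Add(-10, -37) = -47)
Mul(Mul(B, Add(11, Mul(-1, -5))), Add(Add(7, 4), 6)) = Mul(Mul(-47, Add(11, Mul(-1, -5))), Add(Add(7, 4), 6)) = Mul(Mul(-47, Add(11, 5)), Add(11, 6)) = Mul(Mul(-47, 16), 17) = Mul(-752, 17) = -12784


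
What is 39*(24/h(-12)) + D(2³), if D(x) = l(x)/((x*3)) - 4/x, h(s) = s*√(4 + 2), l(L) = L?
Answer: -⅙ - 13*√6 ≈ -32.010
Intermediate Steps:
h(s) = s*√6
D(x) = ⅓ - 4/x (D(x) = x/((x*3)) - 4/x = x/((3*x)) - 4/x = x*(1/(3*x)) - 4/x = ⅓ - 4/x)
39*(24/h(-12)) + D(2³) = 39*(24/((-12*√6))) + (-12 + 2³)/(3*(2³)) = 39*(24*(-√6/72)) + (⅓)*(-12 + 8)/8 = 39*(-√6/3) + (⅓)*(⅛)*(-4) = -13*√6 - ⅙ = -⅙ - 13*√6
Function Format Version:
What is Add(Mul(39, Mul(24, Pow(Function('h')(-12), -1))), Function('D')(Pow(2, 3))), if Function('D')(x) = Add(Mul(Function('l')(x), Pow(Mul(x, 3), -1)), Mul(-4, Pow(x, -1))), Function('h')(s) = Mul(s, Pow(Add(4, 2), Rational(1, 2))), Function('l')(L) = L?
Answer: Add(Rational(-1, 6), Mul(-13, Pow(6, Rational(1, 2)))) ≈ -32.010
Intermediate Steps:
Function('h')(s) = Mul(s, Pow(6, Rational(1, 2)))
Function('D')(x) = Add(Rational(1, 3), Mul(-4, Pow(x, -1))) (Function('D')(x) = Add(Mul(x, Pow(Mul(x, 3), -1)), Mul(-4, Pow(x, -1))) = Add(Mul(x, Pow(Mul(3, x), -1)), Mul(-4, Pow(x, -1))) = Add(Mul(x, Mul(Rational(1, 3), Pow(x, -1))), Mul(-4, Pow(x, -1))) = Add(Rational(1, 3), Mul(-4, Pow(x, -1))))
Add(Mul(39, Mul(24, Pow(Function('h')(-12), -1))), Function('D')(Pow(2, 3))) = Add(Mul(39, Mul(24, Pow(Mul(-12, Pow(6, Rational(1, 2))), -1))), Mul(Rational(1, 3), Pow(Pow(2, 3), -1), Add(-12, Pow(2, 3)))) = Add(Mul(39, Mul(24, Mul(Rational(-1, 72), Pow(6, Rational(1, 2))))), Mul(Rational(1, 3), Pow(8, -1), Add(-12, 8))) = Add(Mul(39, Mul(Rational(-1, 3), Pow(6, Rational(1, 2)))), Mul(Rational(1, 3), Rational(1, 8), -4)) = Add(Mul(-13, Pow(6, Rational(1, 2))), Rational(-1, 6)) = Add(Rational(-1, 6), Mul(-13, Pow(6, Rational(1, 2))))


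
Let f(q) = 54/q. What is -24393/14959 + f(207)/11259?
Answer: -2105549449/1291245921 ≈ -1.6306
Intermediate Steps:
-24393/14959 + f(207)/11259 = -24393/14959 + (54/207)/11259 = -24393*1/14959 + (54*(1/207))*(1/11259) = -24393/14959 + (6/23)*(1/11259) = -24393/14959 + 2/86319 = -2105549449/1291245921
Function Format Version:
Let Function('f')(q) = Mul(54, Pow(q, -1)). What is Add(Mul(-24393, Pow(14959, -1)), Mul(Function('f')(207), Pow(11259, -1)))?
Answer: Rational(-2105549449, 1291245921) ≈ -1.6306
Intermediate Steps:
Add(Mul(-24393, Pow(14959, -1)), Mul(Function('f')(207), Pow(11259, -1))) = Add(Mul(-24393, Pow(14959, -1)), Mul(Mul(54, Pow(207, -1)), Pow(11259, -1))) = Add(Mul(-24393, Rational(1, 14959)), Mul(Mul(54, Rational(1, 207)), Rational(1, 11259))) = Add(Rational(-24393, 14959), Mul(Rational(6, 23), Rational(1, 11259))) = Add(Rational(-24393, 14959), Rational(2, 86319)) = Rational(-2105549449, 1291245921)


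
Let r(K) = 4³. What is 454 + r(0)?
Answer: 518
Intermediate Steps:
r(K) = 64
454 + r(0) = 454 + 64 = 518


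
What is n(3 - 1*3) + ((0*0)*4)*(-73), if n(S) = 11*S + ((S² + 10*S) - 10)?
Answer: -10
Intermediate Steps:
n(S) = -10 + S² + 21*S (n(S) = 11*S + (-10 + S² + 10*S) = -10 + S² + 21*S)
n(3 - 1*3) + ((0*0)*4)*(-73) = (-10 + (3 - 1*3)² + 21*(3 - 1*3)) + ((0*0)*4)*(-73) = (-10 + (3 - 3)² + 21*(3 - 3)) + (0*4)*(-73) = (-10 + 0² + 21*0) + 0*(-73) = (-10 + 0 + 0) + 0 = -10 + 0 = -10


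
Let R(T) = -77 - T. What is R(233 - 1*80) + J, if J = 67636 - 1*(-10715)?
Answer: 78121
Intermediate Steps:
J = 78351 (J = 67636 + 10715 = 78351)
R(233 - 1*80) + J = (-77 - (233 - 1*80)) + 78351 = (-77 - (233 - 80)) + 78351 = (-77 - 1*153) + 78351 = (-77 - 153) + 78351 = -230 + 78351 = 78121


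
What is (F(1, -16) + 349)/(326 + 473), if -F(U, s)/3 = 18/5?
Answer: 1691/3995 ≈ 0.42328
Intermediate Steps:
F(U, s) = -54/5
(F(1, -16) + 349)/(326 + 473) = (-54/5 + 349)/(326 + 473) = (1691/5)/799 = (1691/5)*(1/799) = 1691/3995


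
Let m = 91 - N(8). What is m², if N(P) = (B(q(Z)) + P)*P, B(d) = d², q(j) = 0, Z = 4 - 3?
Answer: 729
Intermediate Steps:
Z = 1
N(P) = P² (N(P) = (0² + P)*P = (0 + P)*P = P*P = P²)
m = 27 (m = 91 - 1*8² = 91 - 1*64 = 91 - 64 = 27)
m² = 27² = 729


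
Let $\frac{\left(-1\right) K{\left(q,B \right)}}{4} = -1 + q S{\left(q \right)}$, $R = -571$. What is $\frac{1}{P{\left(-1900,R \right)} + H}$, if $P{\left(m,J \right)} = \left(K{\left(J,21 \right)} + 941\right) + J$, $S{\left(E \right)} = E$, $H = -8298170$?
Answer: $- \frac{1}{9601960} \approx -1.0415 \cdot 10^{-7}$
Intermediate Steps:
$K{\left(q,B \right)} = 4 - 4 q^{2}$ ($K{\left(q,B \right)} = - 4 \left(-1 + q q\right) = - 4 \left(-1 + q^{2}\right) = 4 - 4 q^{2}$)
$P{\left(m,J \right)} = 945 + J - 4 J^{2}$ ($P{\left(m,J \right)} = \left(\left(4 - 4 J^{2}\right) + 941\right) + J = \left(945 - 4 J^{2}\right) + J = 945 + J - 4 J^{2}$)
$\frac{1}{P{\left(-1900,R \right)} + H} = \frac{1}{\left(945 - 571 - 4 \left(-571\right)^{2}\right) - 8298170} = \frac{1}{\left(945 - 571 - 1304164\right) - 8298170} = \frac{1}{-1303790 - 8298170} = \frac{1}{-9601960} = - \frac{1}{9601960}$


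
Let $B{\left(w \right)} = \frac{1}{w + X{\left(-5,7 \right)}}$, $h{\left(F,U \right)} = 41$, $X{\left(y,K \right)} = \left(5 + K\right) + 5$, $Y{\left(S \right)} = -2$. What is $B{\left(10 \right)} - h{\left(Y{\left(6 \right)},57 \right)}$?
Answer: $- \frac{1106}{27} \approx -40.963$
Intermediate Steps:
$X{\left(y,K \right)} = 10 + K$
$B{\left(w \right)} = \frac{1}{17 + w}$ ($B{\left(w \right)} = \frac{1}{w + \left(10 + 7\right)} = \frac{1}{w + 17} = \frac{1}{17 + w}$)
$B{\left(10 \right)} - h{\left(Y{\left(6 \right)},57 \right)} = \frac{1}{17 + 10} - 41 = \frac{1}{27} - 41 = - \frac{1106}{27}$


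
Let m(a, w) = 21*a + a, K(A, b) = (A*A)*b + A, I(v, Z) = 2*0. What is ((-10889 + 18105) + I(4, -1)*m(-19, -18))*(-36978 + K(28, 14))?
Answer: -187428384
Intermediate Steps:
I(v, Z) = 0
K(A, b) = A + b*A² (K(A, b) = A²*b + A = b*A² + A = A + b*A²)
m(a, w) = 22*a
((-10889 + 18105) + I(4, -1)*m(-19, -18))*(-36978 + K(28, 14)) = ((-10889 + 18105) + 0*(22*(-19)))*(-36978 + 28*(1 + 28*14)) = (7216 + 0*(-418))*(-36978 + 28*(1 + 392)) = (7216 + 0)*(-36978 + 28*393) = 7216*(-36978 + 11004) = 7216*(-25974) = -187428384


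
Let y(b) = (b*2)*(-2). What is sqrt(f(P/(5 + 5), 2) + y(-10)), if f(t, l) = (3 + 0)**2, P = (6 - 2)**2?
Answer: 7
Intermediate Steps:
y(b) = -4*b (y(b) = (2*b)*(-2) = -4*b)
P = 16 (P = 4**2 = 16)
f(t, l) = 9 (f(t, l) = 3**2 = 9)
sqrt(f(P/(5 + 5), 2) + y(-10)) = sqrt(9 - 4*(-10)) = sqrt(9 + 40) = sqrt(49) = 7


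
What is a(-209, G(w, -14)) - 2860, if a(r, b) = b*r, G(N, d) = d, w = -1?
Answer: 66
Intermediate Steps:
a(-209, G(w, -14)) - 2860 = -14*(-209) - 2860 = 2926 - 2860 = 66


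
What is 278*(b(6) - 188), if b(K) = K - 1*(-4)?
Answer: -49484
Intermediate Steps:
b(K) = 4 + K (b(K) = K + 4 = 4 + K)
278*(b(6) - 188) = 278*((4 + 6) - 188) = 278*(10 - 188) = 278*(-178) = -49484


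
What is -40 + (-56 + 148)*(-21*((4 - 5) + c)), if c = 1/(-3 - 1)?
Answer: 2375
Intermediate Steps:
c = -¼ (c = 1/(-4) = -¼ ≈ -0.25000)
-40 + (-56 + 148)*(-21*((4 - 5) + c)) = -40 + (-56 + 148)*(-21*((4 - 5) - ¼)) = -40 + 92*(-21*(-1 - ¼)) = -40 + 92*(-21*(-5/4)) = -40 + 92*(105/4) = -40 + 2415 = 2375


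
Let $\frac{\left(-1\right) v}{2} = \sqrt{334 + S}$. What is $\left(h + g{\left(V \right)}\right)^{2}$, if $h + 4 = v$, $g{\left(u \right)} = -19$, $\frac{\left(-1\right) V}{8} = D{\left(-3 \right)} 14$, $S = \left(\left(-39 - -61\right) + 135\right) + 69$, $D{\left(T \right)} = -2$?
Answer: $2769 + 368 \sqrt{35} \approx 4946.1$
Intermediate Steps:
$S = 226$ ($S = \left(\left(-39 + 61\right) + 135\right) + 69 = \left(22 + 135\right) + 69 = 157 + 69 = 226$)
$V = 224$ ($V = - 8 \left(\left(-2\right) 14\right) = \left(-8\right) \left(-28\right) = 224$)
$v = - 8 \sqrt{35}$ ($v = - 2 \sqrt{334 + 226} = - 2 \sqrt{560} = - 2 \cdot 4 \sqrt{35} = - 8 \sqrt{35} \approx -47.329$)
$h = -4 - 8 \sqrt{35} \approx -51.329$
$\left(h + g{\left(V \right)}\right)^{2} = \left(\left(-4 - 8 \sqrt{35}\right) - 19\right)^{2} = \left(-23 - 8 \sqrt{35}\right)^{2}$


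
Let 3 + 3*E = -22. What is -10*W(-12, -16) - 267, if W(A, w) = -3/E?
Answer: -1353/5 ≈ -270.60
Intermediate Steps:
E = -25/3 (E = -1 + (⅓)*(-22) = -1 - 22/3 = -25/3 ≈ -8.3333)
W(A, w) = 9/25 (W(A, w) = -3/(-25/3) = -3*(-3/25) = 9/25)
-10*W(-12, -16) - 267 = -10*9/25 - 267 = -18/5 - 267 = -1353/5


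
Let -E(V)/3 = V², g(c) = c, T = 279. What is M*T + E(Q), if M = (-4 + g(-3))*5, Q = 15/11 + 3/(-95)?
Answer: -10669437117/1092025 ≈ -9770.3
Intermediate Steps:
Q = 1392/1045 (Q = 15*(1/11) + 3*(-1/95) = 15/11 - 3/95 = 1392/1045 ≈ 1.3321)
E(V) = -3*V²
M = -35 (M = (-4 - 3)*5 = -7*5 = -35)
M*T + E(Q) = -35*279 - 3*(1392/1045)² = -9765 - 3*1937664/1092025 = -9765 - 5812992/1092025 = -10669437117/1092025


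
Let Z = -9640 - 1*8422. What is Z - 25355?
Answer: -43417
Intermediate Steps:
Z = -18062 (Z = -9640 - 8422 = -18062)
Z - 25355 = -18062 - 25355 = -43417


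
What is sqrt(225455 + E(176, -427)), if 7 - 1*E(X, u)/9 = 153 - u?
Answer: sqrt(220298) ≈ 469.36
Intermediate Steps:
E(X, u) = -1314 + 9*u (E(X, u) = 63 - 9*(153 - u) = 63 + (-1377 + 9*u) = -1314 + 9*u)
sqrt(225455 + E(176, -427)) = sqrt(225455 + (-1314 + 9*(-427))) = sqrt(225455 + (-1314 - 3843)) = sqrt(225455 - 5157) = sqrt(220298)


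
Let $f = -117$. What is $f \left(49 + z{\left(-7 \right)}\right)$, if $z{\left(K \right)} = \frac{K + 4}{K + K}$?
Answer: $- \frac{80613}{14} \approx -5758.1$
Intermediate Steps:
$z{\left(K \right)} = \frac{4 + K}{2 K}$
$f \left(49 + z{\left(-7 \right)}\right) = - 117 \left(49 + \frac{4 - 7}{2 \left(-7\right)}\right) = - 117 \left(49 + \frac{1}{2} \left(- \frac{1}{7}\right) \left(-3\right)\right) = - 117 \left(49 + \frac{3}{14}\right) = \left(-117\right) \frac{689}{14} = - \frac{80613}{14}$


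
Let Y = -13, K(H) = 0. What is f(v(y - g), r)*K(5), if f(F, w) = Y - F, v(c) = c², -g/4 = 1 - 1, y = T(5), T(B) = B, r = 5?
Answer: 0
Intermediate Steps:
y = 5
g = 0 (g = -4*(1 - 1) = -4*0 = 0)
f(F, w) = -13 - F
f(v(y - g), r)*K(5) = (-13 - (5 - 1*0)²)*0 = (-13 - (5 + 0)²)*0 = (-13 - 1*5²)*0 = (-13 - 1*25)*0 = (-13 - 25)*0 = -38*0 = 0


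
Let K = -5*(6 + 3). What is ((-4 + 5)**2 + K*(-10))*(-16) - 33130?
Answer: -40346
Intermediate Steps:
K = -45 (K = -5*9 = -45)
((-4 + 5)**2 + K*(-10))*(-16) - 33130 = ((-4 + 5)**2 - 45*(-10))*(-16) - 33130 = (1**2 + 450)*(-16) - 33130 = (1 + 450)*(-16) - 33130 = 451*(-16) - 33130 = -7216 - 33130 = -40346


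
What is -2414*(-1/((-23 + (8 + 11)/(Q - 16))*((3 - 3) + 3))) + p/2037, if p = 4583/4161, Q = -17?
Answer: -112533498302/3297147273 ≈ -34.131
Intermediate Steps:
p = 4583/4161 (p = 4583*(1/4161) = 4583/4161 ≈ 1.1014)
-2414*(-1/((-23 + (8 + 11)/(Q - 16))*((3 - 3) + 3))) + p/2037 = -2414*(-1/((-23 + (8 + 11)/(-17 - 16))*((3 - 3) + 3))) + (4583/4161)/2037 = -2414*(-1/((0 + 3)*(-23 + 19/(-33)))) + (4583/4161)*(1/2037) = -2414*(-1/(3*(-23 + 19*(-1/33)))) + 4583/8475957 = -2414*(-1/(3*(-23 - 19/33))) + 4583/8475957 = -2414/((-3*(-778/33))) + 4583/8475957 = -2414/778/11 + 4583/8475957 = -2414*11/778 + 4583/8475957 = -13277/389 + 4583/8475957 = -112533498302/3297147273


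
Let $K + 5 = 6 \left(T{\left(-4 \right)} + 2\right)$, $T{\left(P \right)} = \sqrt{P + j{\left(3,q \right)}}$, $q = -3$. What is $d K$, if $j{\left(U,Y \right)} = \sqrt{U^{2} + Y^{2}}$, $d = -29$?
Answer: $-203 - 174 \sqrt{-4 + 3 \sqrt{2}} \approx -288.71$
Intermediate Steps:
$T{\left(P \right)} = \sqrt{P + 3 \sqrt{2}}$ ($T{\left(P \right)} = \sqrt{P + \sqrt{3^{2} + \left(-3\right)^{2}}} = \sqrt{P + \sqrt{9 + 9}} = \sqrt{P + \sqrt{18}} = \sqrt{P + 3 \sqrt{2}}$)
$K = 7 + 6 \sqrt{-4 + 3 \sqrt{2}}$ ($K = -5 + 6 \left(\sqrt{-4 + 3 \sqrt{2}} + 2\right) = -5 + 6 \left(2 + \sqrt{-4 + 3 \sqrt{2}}\right) = -5 + \left(12 + 6 \sqrt{-4 + 3 \sqrt{2}}\right) = 7 + 6 \sqrt{-4 + 3 \sqrt{2}} \approx 9.9555$)
$d K = - 29 \left(7 + 6 \sqrt{-4 + 3 \sqrt{2}}\right) = -203 - 174 \sqrt{-4 + 3 \sqrt{2}}$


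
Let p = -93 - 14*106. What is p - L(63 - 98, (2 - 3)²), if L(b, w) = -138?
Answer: -1439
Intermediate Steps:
p = -1577 (p = -93 - 1484 = -1577)
p - L(63 - 98, (2 - 3)²) = -1577 - 1*(-138) = -1577 + 138 = -1439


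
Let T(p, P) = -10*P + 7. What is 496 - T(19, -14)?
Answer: 349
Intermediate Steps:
T(p, P) = 7 - 10*P
496 - T(19, -14) = 496 - (7 - 10*(-14)) = 496 - (7 + 140) = 496 - 1*147 = 496 - 147 = 349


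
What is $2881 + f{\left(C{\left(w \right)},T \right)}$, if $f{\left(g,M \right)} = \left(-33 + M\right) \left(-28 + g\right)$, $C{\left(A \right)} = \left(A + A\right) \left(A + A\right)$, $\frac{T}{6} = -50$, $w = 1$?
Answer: $10873$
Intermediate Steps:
$T = -300$ ($T = 6 \left(-50\right) = -300$)
$C{\left(A \right)} = 4 A^{2}$ ($C{\left(A \right)} = 2 A 2 A = 4 A^{2}$)
$2881 + f{\left(C{\left(w \right)},T \right)} = 2881 - \left(-9324 + 333 \cdot 4 \cdot 1^{2}\right) = 2881 + \left(924 - 33 \cdot 4 \cdot 1 + 8400 - 300 \cdot 4 \cdot 1\right) = 2881 + \left(924 - 132 + 8400 - 1200\right) = 2881 + 7992 = 10873$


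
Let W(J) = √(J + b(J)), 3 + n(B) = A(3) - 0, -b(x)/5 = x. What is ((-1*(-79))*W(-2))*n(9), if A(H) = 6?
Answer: 474*√2 ≈ 670.34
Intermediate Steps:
b(x) = -5*x
n(B) = 3 (n(B) = -3 + (6 - 0) = -3 + (6 - 1*0) = -3 + (6 + 0) = -3 + 6 = 3)
W(J) = 2*√(-J) (W(J) = √(J - 5*J) = √(-4*J) = 2*√(-J))
((-1*(-79))*W(-2))*n(9) = ((-1*(-79))*(2*√(-1*(-2))))*3 = (79*(2*√2))*3 = (158*√2)*3 = 474*√2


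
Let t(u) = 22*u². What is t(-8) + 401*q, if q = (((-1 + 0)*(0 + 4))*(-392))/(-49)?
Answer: -11424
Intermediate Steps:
q = -32 (q = (-1*4*(-392))*(-1/49) = -4*(-392)*(-1/49) = 1568*(-1/49) = -32)
t(-8) + 401*q = 22*(-8)² + 401*(-32) = 22*64 - 12832 = 1408 - 12832 = -11424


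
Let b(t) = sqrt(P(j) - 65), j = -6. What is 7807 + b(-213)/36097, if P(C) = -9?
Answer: 7807 + I*sqrt(74)/36097 ≈ 7807.0 + 0.00023831*I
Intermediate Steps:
b(t) = I*sqrt(74) (b(t) = sqrt(-9 - 65) = sqrt(-74) = I*sqrt(74))
7807 + b(-213)/36097 = 7807 + (I*sqrt(74))/36097 = 7807 + (I*sqrt(74))*(1/36097) = 7807 + I*sqrt(74)/36097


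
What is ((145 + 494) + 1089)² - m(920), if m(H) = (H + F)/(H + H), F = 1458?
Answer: 2747104091/920 ≈ 2.9860e+6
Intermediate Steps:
m(H) = (1458 + H)/(2*H) (m(H) = (H + 1458)/(H + H) = (1458 + H)/((2*H)) = (1458 + H)*(1/(2*H)) = (1458 + H)/(2*H))
((145 + 494) + 1089)² - m(920) = ((145 + 494) + 1089)² - (1458 + 920)/(2*920) = (639 + 1089)² - 2378/(2*920) = 1728² - 1*1189/920 = 2985984 - 1189/920 = 2747104091/920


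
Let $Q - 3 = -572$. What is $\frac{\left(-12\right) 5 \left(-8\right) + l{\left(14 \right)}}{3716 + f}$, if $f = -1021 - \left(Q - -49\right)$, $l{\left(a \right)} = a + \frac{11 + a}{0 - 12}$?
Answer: $\frac{5903}{38580} \approx 0.15301$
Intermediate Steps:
$Q = -569$ ($Q = 3 - 572 = -569$)
$l{\left(a \right)} = - \frac{11}{12} + \frac{11 a}{12}$ ($l{\left(a \right)} = a + \frac{11 + a}{-12} = a + \left(11 + a\right) \left(- \frac{1}{12}\right) = a - \left(\frac{11}{12} + \frac{a}{12}\right) = - \frac{11}{12} + \frac{11 a}{12}$)
$f = -501$ ($f = -1021 - \left(-569 - -49\right) = -1021 - \left(-569 + 49\right) = -1021 - -520 = -1021 + 520 = -501$)
$\frac{\left(-12\right) 5 \left(-8\right) + l{\left(14 \right)}}{3716 + f} = \frac{\left(-12\right) 5 \left(-8\right) + \left(- \frac{11}{12} + \frac{11}{12} \cdot 14\right)}{3716 - 501} = \frac{\left(-60\right) \left(-8\right) + \left(- \frac{11}{12} + \frac{77}{6}\right)}{3215} = \left(480 + \frac{143}{12}\right) \frac{1}{3215} = \frac{5903}{12} \cdot \frac{1}{3215} = \frac{5903}{38580}$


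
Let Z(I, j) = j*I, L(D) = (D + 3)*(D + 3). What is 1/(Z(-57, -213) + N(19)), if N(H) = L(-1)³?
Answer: 1/12205 ≈ 8.1934e-5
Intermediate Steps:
L(D) = (3 + D)² (L(D) = (3 + D)*(3 + D) = (3 + D)²)
Z(I, j) = I*j
N(H) = 64 (N(H) = ((3 - 1)²)³ = (2²)³ = 4³ = 64)
1/(Z(-57, -213) + N(19)) = 1/(-57*(-213) + 64) = 1/(12141 + 64) = 1/12205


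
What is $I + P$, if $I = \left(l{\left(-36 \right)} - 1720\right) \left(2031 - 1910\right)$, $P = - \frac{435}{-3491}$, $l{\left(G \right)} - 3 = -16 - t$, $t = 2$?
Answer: $- \frac{732882650}{3491} \approx -2.0994 \cdot 10^{5}$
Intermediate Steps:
$l{\left(G \right)} = -15$ ($l{\left(G \right)} = 3 - 18 = -15$)
$P = \frac{435}{3491}$ ($P = \left(-435\right) \left(- \frac{1}{3491}\right) = \frac{435}{3491} \approx 0.12461$)
$I = -209935$ ($I = \left(-15 - 1720\right) \left(2031 - 1910\right) = \left(-1735\right) 121 = -209935$)
$I + P = -209935 + \frac{435}{3491} = - \frac{732882650}{3491}$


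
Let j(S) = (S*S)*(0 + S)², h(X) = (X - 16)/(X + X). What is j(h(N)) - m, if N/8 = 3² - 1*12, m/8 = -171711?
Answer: 1780300273/1296 ≈ 1.3737e+6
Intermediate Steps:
m = -1373688 (m = 8*(-171711) = -1373688)
N = -24 (N = 8*(3² - 1*12) = 8*(9 - 12) = 8*(-3) = -24)
h(X) = (-16 + X)/(2*X) (h(X) = (-16 + X)/((2*X)) = (-16 + X)*(1/(2*X)) = (-16 + X)/(2*X))
j(S) = S⁴ (j(S) = S²*S² = S⁴)
j(h(N)) - m = ((½)*(-16 - 24)/(-24))⁴ - 1*(-1373688) = ((½)*(-1/24)*(-40))⁴ + 1373688 = (⅚)⁴ + 1373688 = 625/1296 + 1373688 = 1780300273/1296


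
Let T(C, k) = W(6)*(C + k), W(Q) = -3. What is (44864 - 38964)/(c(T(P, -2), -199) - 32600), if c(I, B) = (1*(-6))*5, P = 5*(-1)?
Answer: -590/3263 ≈ -0.18082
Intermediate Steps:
P = -5
T(C, k) = -3*C - 3*k (T(C, k) = -3*(C + k) = -3*C - 3*k)
c(I, B) = -30 (c(I, B) = -6*5 = -30)
(44864 - 38964)/(c(T(P, -2), -199) - 32600) = (44864 - 38964)/(-30 - 32600) = 5900/(-32630) = 5900*(-1/32630) = -590/3263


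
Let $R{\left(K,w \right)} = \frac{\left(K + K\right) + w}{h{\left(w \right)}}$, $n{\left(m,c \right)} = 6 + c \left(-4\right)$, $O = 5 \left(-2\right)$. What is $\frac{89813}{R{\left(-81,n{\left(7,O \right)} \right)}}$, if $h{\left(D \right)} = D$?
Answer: $- \frac{71231}{2} \approx -35616.0$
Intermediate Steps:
$O = -10$
$n{\left(m,c \right)} = 6 - 4 c$
$R{\left(K,w \right)} = \frac{w + 2 K}{w}$ ($R{\left(K,w \right)} = \frac{\left(K + K\right) + w}{w} = \frac{2 K + w}{w} = \frac{w + 2 K}{w}$)
$\frac{89813}{R{\left(-81,n{\left(7,O \right)} \right)}} = \frac{89813}{\frac{1}{6 - -40} \left(\left(6 - -40\right) + 2 \left(-81\right)\right)} = \frac{89813}{\frac{1}{6 + 40} \left(\left(6 + 40\right) - 162\right)} = \frac{89813}{\frac{1}{46} \left(46 - 162\right)} = \frac{89813}{\frac{1}{46} \left(-116\right)} = \frac{89813}{- \frac{58}{23}} = 89813 \left(- \frac{23}{58}\right) = - \frac{71231}{2}$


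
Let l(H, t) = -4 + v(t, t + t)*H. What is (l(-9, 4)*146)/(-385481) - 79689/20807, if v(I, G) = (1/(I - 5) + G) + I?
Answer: -30405699743/8020703167 ≈ -3.7909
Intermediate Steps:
v(I, G) = G + I + 1/(-5 + I) (v(I, G) = (1/(-5 + I) + G) + I = (G + 1/(-5 + I)) + I = G + I + 1/(-5 + I))
l(H, t) = -4 + H*(1 - 15*t + 3*t**2)/(-5 + t) (l(H, t) = -4 + ((1 + t**2 - 5*(t + t) - 5*t + (t + t)*t)/(-5 + t))*H = -4 + ((1 + t**2 - 10*t - 5*t + (2*t)*t)/(-5 + t))*H = -4 + ((1 + t**2 - 10*t - 5*t + 2*t**2)/(-5 + t))*H = -4 + ((1 - 15*t + 3*t**2)/(-5 + t))*H = -4 + H*(1 - 15*t + 3*t**2)/(-5 + t))
(l(-9, 4)*146)/(-385481) - 79689/20807 = (((20 - 4*4 - 9*(1 - 15*4 + 3*4**2))/(-5 + 4))*146)/(-385481) - 79689/20807 = (((20 - 16 - 9*(1 - 60 + 3*16))/(-1))*146)*(-1/385481) - 79689*1/20807 = (-(20 - 16 - 9*(1 - 60 + 48))*146)*(-1/385481) - 79689/20807 = (-(20 - 16 - 9*(-11))*146)*(-1/385481) - 79689/20807 = (-(20 - 16 + 99)*146)*(-1/385481) - 79689/20807 = (-1*103*146)*(-1/385481) - 79689/20807 = -103*146*(-1/385481) - 79689/20807 = -15038*(-1/385481) - 79689/20807 = 15038/385481 - 79689/20807 = -30405699743/8020703167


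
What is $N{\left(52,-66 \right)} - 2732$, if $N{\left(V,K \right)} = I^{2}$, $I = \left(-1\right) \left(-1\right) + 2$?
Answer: $-2723$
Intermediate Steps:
$I = 3$ ($I = 1 + 2 = 3$)
$N{\left(V,K \right)} = 9$ ($N{\left(V,K \right)} = 3^{2} = 9$)
$N{\left(52,-66 \right)} - 2732 = 9 - 2732 = -2723$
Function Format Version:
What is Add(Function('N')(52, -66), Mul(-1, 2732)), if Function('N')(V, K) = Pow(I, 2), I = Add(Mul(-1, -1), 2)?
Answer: -2723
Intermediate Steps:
I = 3 (I = Add(1, 2) = 3)
Function('N')(V, K) = 9 (Function('N')(V, K) = Pow(3, 2) = 9)
Add(Function('N')(52, -66), Mul(-1, 2732)) = Add(9, Mul(-1, 2732)) = Add(9, -2732) = -2723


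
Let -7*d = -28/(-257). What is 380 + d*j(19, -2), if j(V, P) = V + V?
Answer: 97508/257 ≈ 379.41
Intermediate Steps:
d = -4/257 (d = -(-4)/(-257) = -(-4)*(-1)/257 = -1/7*28/257 = -4/257 ≈ -0.015564)
j(V, P) = 2*V
380 + d*j(19, -2) = 380 - 8*19/257 = 380 - 4/257*38 = 380 - 152/257 = 97508/257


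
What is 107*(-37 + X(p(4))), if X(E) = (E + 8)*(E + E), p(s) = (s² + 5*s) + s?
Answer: 406921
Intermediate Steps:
p(s) = s² + 6*s
X(E) = 2*E*(8 + E) (X(E) = (8 + E)*(2*E) = 2*E*(8 + E))
107*(-37 + X(p(4))) = 107*(-37 + 2*(4*(6 + 4))*(8 + 4*(6 + 4))) = 107*(-37 + 2*(4*10)*(8 + 4*10)) = 107*(-37 + 2*40*(8 + 40)) = 107*(-37 + 2*40*48) = 107*(-37 + 3840) = 107*3803 = 406921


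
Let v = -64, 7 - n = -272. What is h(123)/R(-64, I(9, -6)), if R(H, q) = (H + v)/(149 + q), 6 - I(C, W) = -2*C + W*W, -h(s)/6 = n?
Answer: 114669/64 ≈ 1791.7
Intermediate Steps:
n = 279 (n = 7 - 1*(-272) = 7 + 272 = 279)
h(s) = -1674 (h(s) = -6*279 = -1674)
I(C, W) = 6 - W² + 2*C (I(C, W) = 6 - (-2*C + W*W) = 6 - (-2*C + W²) = 6 - (W² - 2*C) = 6 + (-W² + 2*C) = 6 - W² + 2*C)
R(H, q) = (-64 + H)/(149 + q) (R(H, q) = (H - 64)/(149 + q) = (-64 + H)/(149 + q))
h(123)/R(-64, I(9, -6)) = -1674*(149 + (6 - 1*(-6)² + 2*9))/(-64 - 64) = -1674/(-128/(149 + (6 - 1*36 + 18))) = -1674/(-128/(149 + (6 - 36 + 18))) = -1674/(-128/(149 - 12)) = -1674/(-128/137) = -1674*(-137/128) = 114669/64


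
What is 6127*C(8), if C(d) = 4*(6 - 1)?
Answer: 122540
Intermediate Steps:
C(d) = 20 (C(d) = 4*5 = 20)
6127*C(8) = 6127*20 = 122540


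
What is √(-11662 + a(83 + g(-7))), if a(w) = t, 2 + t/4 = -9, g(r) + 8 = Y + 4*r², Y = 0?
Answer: I*√11706 ≈ 108.19*I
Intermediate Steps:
g(r) = -8 + 4*r² (g(r) = -8 + (0 + 4*r²) = -8 + 4*r²)
t = -44 (t = -8 + 4*(-9) = -8 - 36 = -44)
a(w) = -44
√(-11662 + a(83 + g(-7))) = √(-11662 - 44) = √(-11706) = I*√11706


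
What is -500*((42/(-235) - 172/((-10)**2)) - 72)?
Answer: 1736620/47 ≈ 36949.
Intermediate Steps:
-500*((42/(-235) - 172/((-10)**2)) - 72) = -500*((42*(-1/235) - 172/100) - 72) = -500*((-42/235 - 172*1/100) - 72) = -500*((-42/235 - 43/25) - 72) = -500*(-2231/1175 - 72) = -500*(-86831/1175) = 1736620/47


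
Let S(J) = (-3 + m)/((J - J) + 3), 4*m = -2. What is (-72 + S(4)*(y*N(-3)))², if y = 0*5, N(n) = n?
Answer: 5184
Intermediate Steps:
m = -½ (m = (¼)*(-2) = -½ ≈ -0.50000)
S(J) = -7/6 (S(J) = (-3 - ½)/((J - J) + 3) = -7/(2*(0 + 3)) = -7/2/3 = -7/2*⅓ = -7/6)
y = 0
(-72 + S(4)*(y*N(-3)))² = (-72 - 0*(-3))² = (-72 - 7/6*0)² = (-72 + 0)² = (-72)² = 5184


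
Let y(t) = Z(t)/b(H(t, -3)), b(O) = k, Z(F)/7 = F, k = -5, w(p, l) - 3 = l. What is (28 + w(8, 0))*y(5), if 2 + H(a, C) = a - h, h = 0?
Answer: -217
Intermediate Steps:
w(p, l) = 3 + l
H(a, C) = -2 + a (H(a, C) = -2 + (a - 1*0) = -2 + (a + 0) = -2 + a)
Z(F) = 7*F
b(O) = -5
y(t) = -7*t/5 (y(t) = (7*t)/(-5) = (7*t)*(-1/5) = -7*t/5)
(28 + w(8, 0))*y(5) = (28 + (3 + 0))*(-7/5*5) = (28 + 3)*(-7) = 31*(-7) = -217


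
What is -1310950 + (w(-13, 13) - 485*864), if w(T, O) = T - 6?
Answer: -1730009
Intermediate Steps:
w(T, O) = -6 + T
-1310950 + (w(-13, 13) - 485*864) = -1310950 + ((-6 - 13) - 485*864) = -1310950 + (-19 - 419040) = -1310950 - 419059 = -1730009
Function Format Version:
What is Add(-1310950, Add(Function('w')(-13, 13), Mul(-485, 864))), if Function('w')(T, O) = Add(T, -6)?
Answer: -1730009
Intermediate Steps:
Function('w')(T, O) = Add(-6, T)
Add(-1310950, Add(Function('w')(-13, 13), Mul(-485, 864))) = Add(-1310950, Add(Add(-6, -13), Mul(-485, 864))) = Add(-1310950, Add(-19, -419040)) = Add(-1310950, -419059) = -1730009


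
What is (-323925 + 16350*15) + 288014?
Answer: 209339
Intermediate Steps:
(-323925 + 16350*15) + 288014 = (-323925 + 245250) + 288014 = -78675 + 288014 = 209339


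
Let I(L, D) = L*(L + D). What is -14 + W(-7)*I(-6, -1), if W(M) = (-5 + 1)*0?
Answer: -14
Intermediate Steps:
I(L, D) = L*(D + L)
W(M) = 0 (W(M) = -4*0 = 0)
-14 + W(-7)*I(-6, -1) = -14 + 0*(-6*(-1 - 6)) = -14 + 0*(-6*(-7)) = -14 + 0*42 = -14 + 0 = -14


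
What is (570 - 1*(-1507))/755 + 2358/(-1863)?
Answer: 232129/156285 ≈ 1.4853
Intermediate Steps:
(570 - 1*(-1507))/755 + 2358/(-1863) = (570 + 1507)*(1/755) + 2358*(-1/1863) = 2077*(1/755) - 262/207 = 2077/755 - 262/207 = 232129/156285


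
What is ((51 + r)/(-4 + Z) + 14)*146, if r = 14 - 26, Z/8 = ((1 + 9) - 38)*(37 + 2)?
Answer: 8929433/4370 ≈ 2043.3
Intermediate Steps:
Z = -8736 (Z = 8*(((1 + 9) - 38)*(37 + 2)) = 8*((10 - 38)*39) = 8*(-28*39) = 8*(-1092) = -8736)
r = -12
((51 + r)/(-4 + Z) + 14)*146 = ((51 - 12)/(-4 - 8736) + 14)*146 = (39/(-8740) + 14)*146 = (39*(-1/8740) + 14)*146 = (-39/8740 + 14)*146 = (122321/8740)*146 = 8929433/4370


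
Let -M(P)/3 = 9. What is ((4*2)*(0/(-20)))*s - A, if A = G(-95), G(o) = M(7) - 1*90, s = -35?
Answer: 117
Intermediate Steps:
M(P) = -27 (M(P) = -3*9 = -27)
G(o) = -117 (G(o) = -27 - 1*90 = -27 - 90 = -117)
A = -117
((4*2)*(0/(-20)))*s - A = ((4*2)*(0/(-20)))*(-35) - 1*(-117) = (8*(0*(-1/20)))*(-35) + 117 = (8*0)*(-35) + 117 = 0*(-35) + 117 = 0 + 117 = 117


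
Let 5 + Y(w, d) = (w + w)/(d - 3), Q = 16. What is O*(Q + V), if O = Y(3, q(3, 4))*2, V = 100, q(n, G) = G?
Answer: 232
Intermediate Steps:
Y(w, d) = -5 + 2*w/(-3 + d) (Y(w, d) = -5 + (w + w)/(d - 3) = -5 + (2*w)/(-3 + d) = -5 + 2*w/(-3 + d))
O = 2 (O = ((15 - 5*4 + 2*3)/(-3 + 4))*2 = ((15 - 20 + 6)/1)*2 = (1*1)*2 = 1*2 = 2)
O*(Q + V) = 2*(16 + 100) = 2*116 = 232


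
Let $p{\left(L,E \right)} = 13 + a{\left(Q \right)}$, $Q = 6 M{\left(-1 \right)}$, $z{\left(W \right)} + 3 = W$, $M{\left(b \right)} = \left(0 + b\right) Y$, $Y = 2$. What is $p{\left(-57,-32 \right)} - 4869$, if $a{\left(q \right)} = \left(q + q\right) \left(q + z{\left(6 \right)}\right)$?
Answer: $-4640$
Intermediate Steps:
$M{\left(b \right)} = 2 b$ ($M{\left(b \right)} = \left(0 + b\right) 2 = b 2 = 2 b$)
$z{\left(W \right)} = -3 + W$
$Q = -12$ ($Q = 6 \cdot 2 \left(-1\right) = 6 \left(-2\right) = -12$)
$a{\left(q \right)} = 2 q \left(3 + q\right)$ ($a{\left(q \right)} = \left(q + q\right) \left(q + \left(-3 + 6\right)\right) = 2 q \left(q + 3\right) = 2 q \left(3 + q\right)$)
$p{\left(L,E \right)} = 229$ ($p{\left(L,E \right)} = 13 + 2 \left(-12\right) \left(3 - 12\right) = 13 + 2 \left(-12\right) \left(-9\right) = 13 + 216 = 229$)
$p{\left(-57,-32 \right)} - 4869 = 229 - 4869 = -4640$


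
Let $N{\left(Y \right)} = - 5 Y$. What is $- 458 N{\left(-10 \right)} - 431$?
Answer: $-23331$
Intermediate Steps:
$- 458 N{\left(-10 \right)} - 431 = - 458 \left(\left(-5\right) \left(-10\right)\right) - 431 = \left(-458\right) 50 - 431 = -22900 - 431 = -23331$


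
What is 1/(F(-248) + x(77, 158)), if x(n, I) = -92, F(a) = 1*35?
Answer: -1/57 ≈ -0.017544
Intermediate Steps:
F(a) = 35
1/(F(-248) + x(77, 158)) = 1/(35 - 92) = 1/(-57) = -1/57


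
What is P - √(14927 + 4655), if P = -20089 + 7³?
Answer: -19746 - √19582 ≈ -19886.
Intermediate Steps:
P = -19746 (P = -20089 + 343 = -19746)
P - √(14927 + 4655) = -19746 - √(14927 + 4655) = -19746 - √19582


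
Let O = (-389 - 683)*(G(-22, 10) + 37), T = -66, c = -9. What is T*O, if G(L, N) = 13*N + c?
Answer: 11178816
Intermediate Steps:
G(L, N) = -9 + 13*N (G(L, N) = 13*N - 9 = -9 + 13*N)
O = -169376 (O = (-389 - 683)*((-9 + 13*10) + 37) = -1072*((-9 + 130) + 37) = -1072*(121 + 37) = -1072*158 = -169376)
T*O = -66*(-169376) = 11178816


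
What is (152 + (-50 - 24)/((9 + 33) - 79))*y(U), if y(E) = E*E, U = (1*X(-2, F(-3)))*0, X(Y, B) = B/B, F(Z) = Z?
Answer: 0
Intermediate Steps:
X(Y, B) = 1
U = 0 (U = (1*1)*0 = 1*0 = 0)
y(E) = E²
(152 + (-50 - 24)/((9 + 33) - 79))*y(U) = (152 + (-50 - 24)/((9 + 33) - 79))*0² = (152 - 74/(42 - 79))*0 = (152 - 74/(-37))*0 = (152 - 74*(-1/37))*0 = (152 + 2)*0 = 154*0 = 0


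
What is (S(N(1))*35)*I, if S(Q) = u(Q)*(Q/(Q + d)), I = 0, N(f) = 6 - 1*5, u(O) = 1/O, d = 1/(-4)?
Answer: 0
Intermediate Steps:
d = -¼ ≈ -0.25000
N(f) = 1 (N(f) = 6 - 5 = 1)
S(Q) = 1/(-¼ + Q) (S(Q) = (Q/(Q - ¼))/Q = (Q/(-¼ + Q))/Q = 1/(-¼ + Q))
(S(N(1))*35)*I = ((4/(-1 + 4*1))*35)*0 = ((4/(-1 + 4))*35)*0 = ((4/3)*35)*0 = (140/3)*0 = 0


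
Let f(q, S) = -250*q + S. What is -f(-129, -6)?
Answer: -32244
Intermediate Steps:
f(q, S) = S - 250*q
-f(-129, -6) = -(-6 - 250*(-129)) = -(-6 + 32250) = -1*32244 = -32244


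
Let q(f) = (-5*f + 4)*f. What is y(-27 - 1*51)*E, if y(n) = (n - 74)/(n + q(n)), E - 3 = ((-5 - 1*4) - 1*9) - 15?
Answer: -152/1027 ≈ -0.14800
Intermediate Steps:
q(f) = f*(4 - 5*f) (q(f) = (4 - 5*f)*f = f*(4 - 5*f))
E = -30 (E = 3 + (((-5 - 1*4) - 1*9) - 15) = 3 + (((-5 - 4) - 9) - 15) = 3 + ((-9 - 9) - 15) = 3 + (-18 - 15) = 3 - 33 = -30)
y(n) = (-74 + n)/(n + n*(4 - 5*n)) (y(n) = (n - 74)/(n + n*(4 - 5*n)) = (-74 + n)/(n + n*(4 - 5*n)))
y(-27 - 1*51)*E = ((74 - (-27 - 1*51))/(5*(-27 - 1*51)*(-1 + (-27 - 1*51))))*(-30) = ((74 - (-27 - 51))/(5*(-27 - 51)*(-1 + (-27 - 51))))*(-30) = ((⅕)*(74 - 1*(-78))/(-78*(-1 - 78)))*(-30) = ((⅕)*(-1/78)*(74 + 78)/(-79))*(-30) = ((⅕)*(-1/78)*(-1/79)*152)*(-30) = (76/15405)*(-30) = -152/1027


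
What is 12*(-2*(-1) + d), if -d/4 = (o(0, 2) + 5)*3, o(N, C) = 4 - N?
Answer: -1272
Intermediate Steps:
d = -108 (d = -4*((4 - 1*0) + 5)*3 = -4*((4 + 0) + 5)*3 = -4*(4 + 5)*3 = -36*3 = -4*27 = -108)
12*(-2*(-1) + d) = 12*(-2*(-1) - 108) = 12*(2 - 108) = 12*(-106) = -1272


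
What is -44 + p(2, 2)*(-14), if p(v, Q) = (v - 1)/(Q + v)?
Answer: -95/2 ≈ -47.500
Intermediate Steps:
p(v, Q) = (-1 + v)/(Q + v)
-44 + p(2, 2)*(-14) = -44 + ((-1 + 2)/(2 + 2))*(-14) = -44 + (1/4)*(-14) = -44 + ((¼)*1)*(-14) = -44 + (¼)*(-14) = -44 - 7/2 = -95/2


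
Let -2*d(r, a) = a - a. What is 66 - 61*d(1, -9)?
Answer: 66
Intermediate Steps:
d(r, a) = 0 (d(r, a) = -(a - a)/2 = -½*0 = 0)
66 - 61*d(1, -9) = 66 - 61*0 = 66 + 0 = 66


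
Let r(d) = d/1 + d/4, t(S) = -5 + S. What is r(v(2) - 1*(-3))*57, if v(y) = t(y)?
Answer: 0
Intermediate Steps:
v(y) = -5 + y
r(d) = 5*d/4 (r(d) = d*1 + d*(¼) = d + d/4 = 5*d/4)
r(v(2) - 1*(-3))*57 = (5*((-5 + 2) - 1*(-3))/4)*57 = (5*(-3 + 3)/4)*57 = ((5/4)*0)*57 = 0*57 = 0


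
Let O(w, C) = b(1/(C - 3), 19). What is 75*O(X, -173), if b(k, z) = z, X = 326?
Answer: 1425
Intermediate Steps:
O(w, C) = 19
75*O(X, -173) = 75*19 = 1425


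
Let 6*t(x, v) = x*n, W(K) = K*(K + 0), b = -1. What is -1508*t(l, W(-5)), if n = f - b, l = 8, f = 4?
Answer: -30160/3 ≈ -10053.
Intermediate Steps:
W(K) = K² (W(K) = K*K = K²)
n = 5 (n = 4 - 1*(-1) = 4 + 1 = 5)
t(x, v) = 5*x/6 (t(x, v) = (x*5)/6 = (5*x)/6 = 5*x/6)
-1508*t(l, W(-5)) = -3770*8/3 = -1508*20/3 = -30160/3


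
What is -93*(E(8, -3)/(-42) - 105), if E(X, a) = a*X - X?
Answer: 67859/7 ≈ 9694.1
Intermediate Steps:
E(X, a) = -X + X*a (E(X, a) = X*a - X = -X + X*a)
-93*(E(8, -3)/(-42) - 105) = -93*((8*(-1 - 3))/(-42) - 105) = -93*((8*(-4))*(-1/42) - 105) = -93*(-32*(-1/42) - 105) = -93*(16/21 - 105) = -93*(-2189/21) = 67859/7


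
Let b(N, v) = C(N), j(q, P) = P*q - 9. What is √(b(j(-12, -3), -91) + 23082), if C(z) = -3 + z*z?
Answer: 16*√93 ≈ 154.30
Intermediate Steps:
j(q, P) = -9 + P*q
C(z) = -3 + z²
b(N, v) = -3 + N²
√(b(j(-12, -3), -91) + 23082) = √((-3 + (-9 - 3*(-12))²) + 23082) = √((-3 + (-9 + 36)²) + 23082) = √((-3 + 27²) + 23082) = √((-3 + 729) + 23082) = √(726 + 23082) = √23808 = 16*√93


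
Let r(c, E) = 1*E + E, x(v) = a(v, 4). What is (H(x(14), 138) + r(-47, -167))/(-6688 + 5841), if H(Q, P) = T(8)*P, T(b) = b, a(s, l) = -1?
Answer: -10/11 ≈ -0.90909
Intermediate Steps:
x(v) = -1
r(c, E) = 2*E (r(c, E) = E + E = 2*E)
H(Q, P) = 8*P
(H(x(14), 138) + r(-47, -167))/(-6688 + 5841) = (8*138 + 2*(-167))/(-6688 + 5841) = (1104 - 334)/(-847) = 770*(-1/847) = -10/11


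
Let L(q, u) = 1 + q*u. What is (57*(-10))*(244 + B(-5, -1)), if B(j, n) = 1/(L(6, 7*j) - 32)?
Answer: -33517710/241 ≈ -1.3908e+5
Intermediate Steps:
B(j, n) = 1/(-31 + 42*j) (B(j, n) = 1/((1 + 6*(7*j)) - 32) = 1/((1 + 42*j) - 32) = 1/(-31 + 42*j))
(57*(-10))*(244 + B(-5, -1)) = (57*(-10))*(244 + 1/(-31 + 42*(-5))) = -570*(244 + 1/(-31 - 210)) = -570*(244 + 1/(-241)) = -570*(244 - 1/241) = -570*58803/241 = -33517710/241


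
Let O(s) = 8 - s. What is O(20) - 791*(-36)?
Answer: 28464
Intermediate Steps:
O(20) - 791*(-36) = (8 - 1*20) - 791*(-36) = (8 - 20) + 28476 = -12 + 28476 = 28464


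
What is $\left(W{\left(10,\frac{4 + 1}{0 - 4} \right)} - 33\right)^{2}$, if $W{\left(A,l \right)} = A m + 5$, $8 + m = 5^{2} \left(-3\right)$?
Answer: $736164$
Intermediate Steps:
$m = -83$ ($m = -8 + 5^{2} \left(-3\right) = -8 + 25 \left(-3\right) = -8 - 75 = -83$)
$W{\left(A,l \right)} = 5 - 83 A$ ($W{\left(A,l \right)} = A \left(-83\right) + 5 = - 83 A + 5 = 5 - 83 A$)
$\left(W{\left(10,\frac{4 + 1}{0 - 4} \right)} - 33\right)^{2} = \left(\left(5 - 830\right) - 33\right)^{2} = \left(-825 - 33\right)^{2} = \left(-858\right)^{2} = 736164$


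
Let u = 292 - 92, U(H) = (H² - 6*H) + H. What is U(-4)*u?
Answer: 7200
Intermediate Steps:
U(H) = H² - 5*H
u = 200
U(-4)*u = -4*(-5 - 4)*200 = -4*(-9)*200 = 36*200 = 7200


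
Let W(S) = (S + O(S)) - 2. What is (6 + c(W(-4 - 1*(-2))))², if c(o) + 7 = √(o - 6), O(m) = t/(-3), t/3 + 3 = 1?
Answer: (1 - 2*I*√2)² ≈ -7.0 - 5.6569*I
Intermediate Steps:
t = -6 (t = -9 + 3*1 = -9 + 3 = -6)
O(m) = 2 (O(m) = -6/(-3) = -6*(-⅓) = 2)
W(S) = S (W(S) = (S + 2) - 2 = (2 + S) - 2 = S)
c(o) = -7 + √(-6 + o) (c(o) = -7 + √(o - 6) = -7 + √(-6 + o))
(6 + c(W(-4 - 1*(-2))))² = (6 + (-7 + √(-6 + (-4 - 1*(-2)))))² = (6 + (-7 + √(-6 + (-4 + 2))))² = (6 + (-7 + √(-6 - 2)))² = (6 + (-7 + √(-8)))² = (6 + (-7 + 2*I*√2))² = (-1 + 2*I*√2)²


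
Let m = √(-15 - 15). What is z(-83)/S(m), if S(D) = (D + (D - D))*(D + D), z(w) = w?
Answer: 83/60 ≈ 1.3833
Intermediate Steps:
m = I*√30 (m = √(-30) = I*√30 ≈ 5.4772*I)
S(D) = 2*D² (S(D) = (D + 0)*(2*D) = D*(2*D) = 2*D²)
z(-83)/S(m) = -83/(2*(I*√30)²) = -83/(2*(-30)) = -83/(-60) = -83*(-1/60) = 83/60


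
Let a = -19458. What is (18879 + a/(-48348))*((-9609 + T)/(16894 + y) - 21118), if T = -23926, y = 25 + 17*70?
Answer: -1491888054332675/3741598 ≈ -3.9873e+8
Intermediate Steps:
y = 1215 (y = 25 + 1190 = 1215)
(18879 + a/(-48348))*((-9609 + T)/(16894 + y) - 21118) = (18879 - 19458/(-48348))*((-9609 - 23926)/(16894 + 1215) - 21118) = (18879 - 19458*(-1/48348))*(-33535/18109 - 21118) = (18879 + 1081/2686)*(-33535*1/18109 - 21118) = 50710075*(-33535/18109 - 21118)/2686 = (50710075/2686)*(-382459397/18109) = -1491888054332675/3741598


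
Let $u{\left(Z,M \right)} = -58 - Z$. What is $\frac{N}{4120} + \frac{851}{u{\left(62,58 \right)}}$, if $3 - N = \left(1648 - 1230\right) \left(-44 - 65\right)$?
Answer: $\frac{24521}{6180} \approx 3.9678$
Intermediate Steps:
$N = 45565$ ($N = 3 - \left(1648 - 1230\right) \left(-44 - 65\right) = 3 - 418 \left(-44 - 65\right) = 3 - 418 \left(-109\right) = 3 - -45562 = 3 + 45562 = 45565$)
$\frac{N}{4120} + \frac{851}{u{\left(62,58 \right)}} = \frac{45565}{4120} + \frac{851}{-58 - 62} = 45565 \cdot \frac{1}{4120} + \frac{851}{-58 - 62} = \frac{9113}{824} + \frac{851}{-120} = \frac{9113}{824} + 851 \left(- \frac{1}{120}\right) = \frac{9113}{824} - \frac{851}{120} = \frac{24521}{6180}$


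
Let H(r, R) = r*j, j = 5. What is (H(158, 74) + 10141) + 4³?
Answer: 10995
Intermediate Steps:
H(r, R) = 5*r (H(r, R) = r*5 = 5*r)
(H(158, 74) + 10141) + 4³ = (5*158 + 10141) + 4³ = (790 + 10141) + 64 = 10931 + 64 = 10995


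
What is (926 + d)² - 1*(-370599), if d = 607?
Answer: 2720688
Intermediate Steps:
(926 + d)² - 1*(-370599) = (926 + 607)² - 1*(-370599) = 1533² + 370599 = 2350089 + 370599 = 2720688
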